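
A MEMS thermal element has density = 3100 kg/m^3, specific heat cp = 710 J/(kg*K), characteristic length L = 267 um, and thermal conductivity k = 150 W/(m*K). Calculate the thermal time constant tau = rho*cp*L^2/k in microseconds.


Step 1: Convert L to m: L = 267e-6 m
Step 2: L^2 = (267e-6)^2 = 7.1289e-08 m^2
Step 3: tau = 3100 * 710 * 7.1289e-08 / 150 = 1.04604726e-03 s
Step 4: Convert to microseconds (multiply by 1e6).
tau = 1046.047 us


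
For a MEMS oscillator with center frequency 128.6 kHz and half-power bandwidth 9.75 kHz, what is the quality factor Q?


Step 1: Q = f0 / bandwidth
Step 2: Q = 128.6 / 9.75
Q = 13.2


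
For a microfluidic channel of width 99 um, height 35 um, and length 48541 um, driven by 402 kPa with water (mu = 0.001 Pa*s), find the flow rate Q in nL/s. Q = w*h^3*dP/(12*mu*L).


Step 1: Convert all dimensions to SI (meters).
w = 99e-6 m, h = 35e-6 m, L = 48541e-6 m, dP = 402e3 Pa
Step 2: Q = w * h^3 * dP / (12 * mu * L)
Q = 99e-6 * (35e-6)^3 * 402e3 / (12 * 0.001 * 48541e-6) = 2.929378e-09 m^3/s
Step 3: Convert Q from m^3/s to nL/s (1 m^3 = 1e12 nL, so multiply by 1e12).
Q = 2929.378 nL/s


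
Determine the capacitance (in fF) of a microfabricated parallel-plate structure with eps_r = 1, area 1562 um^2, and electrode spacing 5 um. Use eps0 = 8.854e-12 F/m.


Step 1: Convert area to m^2: A = 1562e-12 m^2
Step 2: Convert gap to m: d = 5e-6 m
Step 3: C = eps0 * eps_r * A / d
C = 8.854e-12 * 1 * 1562e-12 / 5e-6
Step 4: Convert to fF (multiply by 1e15).
C = 2.77 fF


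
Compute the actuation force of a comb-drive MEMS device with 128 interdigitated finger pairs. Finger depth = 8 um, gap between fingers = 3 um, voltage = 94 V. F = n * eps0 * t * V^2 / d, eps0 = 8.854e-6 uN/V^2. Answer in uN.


Step 1: Parameters: n=128, eps0=8.854e-6 uN/V^2, t=8 um, V=94 V, d=3 um
Step 2: V^2 = 8836
Step 3: F = 128 * 8.854e-6 * 8 * 8836 / 3
F = 26.704 uN


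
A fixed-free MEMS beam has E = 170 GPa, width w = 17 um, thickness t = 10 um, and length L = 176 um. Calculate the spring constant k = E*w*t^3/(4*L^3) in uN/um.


Step 1: Convert E to consistent units (1 GPa = 1000 uN/um^2).
E = 170 GPa = 170000 uN/um^2
Step 2: Compute t^3 = 10^3 = 1000
Step 3: Compute L^3 = 176^3 = 5451776
Step 4: k = 170000 * 17 * 1000 / (4 * 5451776)
k = 132.5256 uN/um


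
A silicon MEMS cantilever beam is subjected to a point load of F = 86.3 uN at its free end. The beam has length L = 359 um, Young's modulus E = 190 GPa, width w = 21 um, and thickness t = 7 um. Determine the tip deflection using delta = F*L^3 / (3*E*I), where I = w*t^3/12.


Step 1: Calculate the second moment of area.
I = w * t^3 / 12 = 21 * 7^3 / 12 = 600.25 um^4
Step 2: Convert E to consistent units (1 GPa = 1000 uN/um^2).
E = 190 GPa = 190000 uN/um^2
Step 3: Calculate tip deflection.
delta = F * L^3 / (3 * E * I)
delta = 86.3 * 359^3 / (3 * 190000 * 600.25)
delta = 11.6704 um


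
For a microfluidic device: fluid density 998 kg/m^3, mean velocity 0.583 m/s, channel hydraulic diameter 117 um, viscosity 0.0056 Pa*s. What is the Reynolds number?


Step 1: Convert Dh to meters: Dh = 117e-6 m
Step 2: Re = rho * v * Dh / mu
Re = 998 * 0.583 * 117e-6 / 0.0056
Re = 12.156


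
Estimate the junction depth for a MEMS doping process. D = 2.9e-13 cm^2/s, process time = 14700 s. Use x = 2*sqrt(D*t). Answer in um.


Step 1: Compute D*t = 2.9e-13 * 14700 = 4.263e-09 cm^2
Step 2: sqrt(D*t) = 6.52917e-05 cm
Step 3: x = 2 * 6.52917e-05 cm = 1.305834e-04 cm
Step 4: Convert to um (1 cm = 1e4 um): x = 1.306 um


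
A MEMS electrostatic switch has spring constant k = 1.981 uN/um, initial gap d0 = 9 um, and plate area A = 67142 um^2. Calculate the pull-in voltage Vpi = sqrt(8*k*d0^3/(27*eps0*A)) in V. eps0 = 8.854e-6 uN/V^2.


Step 1: Compute numerator: 8 * k * d0^3 = 8 * 1.981 * 9^3 = 11553.192
Step 2: Compute denominator: 27 * eps0 * A = 27 * 8.854e-6 * 67142 = 16.050832
Step 3: Vpi = sqrt(11553.192 / 16.050832)
Vpi = 26.83 V


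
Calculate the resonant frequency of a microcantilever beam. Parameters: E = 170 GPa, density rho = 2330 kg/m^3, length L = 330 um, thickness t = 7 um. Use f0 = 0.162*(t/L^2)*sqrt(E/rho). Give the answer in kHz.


Step 1: Convert units to SI.
t_SI = 7e-6 m, L_SI = 330e-6 m
Step 2: Calculate sqrt(E/rho).
sqrt(170e9 / 2330) = 8541.74 m/s
Step 3: Compute f0.
f0 = 0.162 * 7e-6 / (330e-6)^2 * 8541.74 = 88947.0 Hz = 88.95 kHz


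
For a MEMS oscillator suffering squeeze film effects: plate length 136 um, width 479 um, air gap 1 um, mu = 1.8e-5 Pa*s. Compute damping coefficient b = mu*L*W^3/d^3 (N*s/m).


Step 1: Convert to SI.
L = 136e-6 m, W = 479e-6 m, d = 1e-6 m
Step 2: W^3 = (479e-6)^3 = 1.10e-10 m^3
Step 3: d^3 = (1e-6)^3 = 1.00e-18 m^3
Step 4: b = 1.8e-5 * 136e-6 * 1.10e-10 / 1.00e-18
b = 2.69e-01 N*s/m


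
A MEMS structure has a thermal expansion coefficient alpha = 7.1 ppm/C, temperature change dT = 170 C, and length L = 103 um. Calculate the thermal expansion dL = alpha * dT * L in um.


Step 1: Convert CTE: alpha = 7.1 ppm/C = 7.1e-6 /C
Step 2: dL = 7.1e-6 * 170 * 103
dL = 0.1243 um


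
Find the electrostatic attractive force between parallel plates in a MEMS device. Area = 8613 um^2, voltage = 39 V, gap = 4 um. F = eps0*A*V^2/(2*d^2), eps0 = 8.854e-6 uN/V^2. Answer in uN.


Step 1: Identify parameters.
eps0 = 8.854e-6 uN/V^2, A = 8613 um^2, V = 39 V, d = 4 um
Step 2: Compute V^2 = 39^2 = 1521
Step 3: Compute d^2 = 4^2 = 16
Step 4: F = 0.5 * 8.854e-6 * 8613 * 1521 / 16
F = 3.625 uN


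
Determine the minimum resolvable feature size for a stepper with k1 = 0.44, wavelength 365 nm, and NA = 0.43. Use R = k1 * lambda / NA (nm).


Step 1: Identify values: k1 = 0.44, lambda = 365 nm, NA = 0.43
Step 2: R = k1 * lambda / NA
R = 0.44 * 365 / 0.43
R = 373.5 nm


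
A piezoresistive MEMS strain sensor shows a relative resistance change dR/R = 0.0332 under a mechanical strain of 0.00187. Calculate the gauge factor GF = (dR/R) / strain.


Step 1: Identify values.
dR/R = 0.0332, strain = 0.00187
Step 2: GF = (dR/R) / strain = 0.0332 / 0.00187
GF = 17.8


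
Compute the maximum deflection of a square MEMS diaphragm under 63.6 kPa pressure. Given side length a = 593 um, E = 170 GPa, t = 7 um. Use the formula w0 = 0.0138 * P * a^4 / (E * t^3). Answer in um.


Step 1: Convert pressure to compatible units (E is in GPa, so P in GPa).
P = 63.6 kPa = 63.6e-6 GPa
Step 2: Compute numerator: 0.0138 * P * a^4.
a^4 = 593^4 = 123657019201
numerator = 0.0138 * 63.6e-6 * 123657019201 = 1.085313e+05
Step 3: Compute denominator: E * t^3 = 170 * 7^3 = 58310
Step 4: w0 = numerator / denominator = 1.085313e+05 / 58310 = 1.8613 um


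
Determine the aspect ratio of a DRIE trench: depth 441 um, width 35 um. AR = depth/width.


Step 1: AR = depth / width
Step 2: AR = 441 / 35
AR = 12.6


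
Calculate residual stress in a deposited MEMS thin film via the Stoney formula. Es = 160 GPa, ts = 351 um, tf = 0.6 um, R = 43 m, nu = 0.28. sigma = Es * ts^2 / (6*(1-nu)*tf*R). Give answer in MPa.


Step 1: Compute numerator: Es * ts^2 = 160 * 351^2 = 19712160 (GPa*um^2)
Step 2: Compute denominator (R in um): 6*(1-nu)*tf*R = 6*0.72*0.6*43e6 = 111456000.0 (um^2)
Step 3: sigma (GPa) = 19712160 / 111456000.0 = 1.7686e-01 GPa
Step 4: Convert to MPa (x1000): sigma = 176.9 MPa


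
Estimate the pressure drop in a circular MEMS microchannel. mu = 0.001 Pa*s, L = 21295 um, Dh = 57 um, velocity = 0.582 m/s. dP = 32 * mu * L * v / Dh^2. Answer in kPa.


Step 1: Convert to SI: L = 21295e-6 m, Dh = 57e-6 m
Step 2: dP = 32 * 0.001 * 21295e-6 * 0.582 / (57e-6)^2
Step 3: dP = 122067.74 Pa
Step 4: Convert to kPa: dP = 122.07 kPa


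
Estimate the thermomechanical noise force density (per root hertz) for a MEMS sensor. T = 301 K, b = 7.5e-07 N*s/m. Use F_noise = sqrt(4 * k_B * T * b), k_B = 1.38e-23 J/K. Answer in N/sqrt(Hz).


Step 1: Compute 4 * k_B * T * b
= 4 * 1.38e-23 * 301 * 7.5e-07
= 1.2461e-26 N^2/Hz
Step 2: F_noise = sqrt(1.2461e-26)
F_noise = 1.12e-13 N/sqrt(Hz)


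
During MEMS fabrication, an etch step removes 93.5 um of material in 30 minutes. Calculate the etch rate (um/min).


Step 1: Etch rate = depth / time
Step 2: rate = 93.5 / 30
rate = 3.117 um/min


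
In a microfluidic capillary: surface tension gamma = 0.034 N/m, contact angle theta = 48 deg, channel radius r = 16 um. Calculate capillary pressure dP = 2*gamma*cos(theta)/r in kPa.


Step 1: cos(48 deg) = 0.6691
Step 2: Convert r to m: r = 16e-6 m
Step 3: dP = 2 * 0.034 * 0.6691 / 16e-6 = 2843.7 Pa
Step 4: Convert Pa to kPa (divide by 1000).
dP = 2.84 kPa


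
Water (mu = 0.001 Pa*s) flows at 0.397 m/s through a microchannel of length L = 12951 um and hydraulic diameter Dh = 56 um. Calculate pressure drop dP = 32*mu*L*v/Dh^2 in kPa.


Step 1: Convert to SI: L = 12951e-6 m, Dh = 56e-6 m
Step 2: dP = 32 * 0.001 * 12951e-6 * 0.397 / (56e-6)^2
Step 3: dP = 52464.77 Pa
Step 4: Convert to kPa: dP = 52.46 kPa


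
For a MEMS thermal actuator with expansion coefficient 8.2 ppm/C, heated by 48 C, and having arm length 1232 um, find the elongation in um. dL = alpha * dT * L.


Step 1: Convert CTE: alpha = 8.2 ppm/C = 8.2e-6 /C
Step 2: dL = 8.2e-6 * 48 * 1232
dL = 0.4849 um


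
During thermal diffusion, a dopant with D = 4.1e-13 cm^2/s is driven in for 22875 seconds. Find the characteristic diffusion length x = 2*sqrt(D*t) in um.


Step 1: Compute D*t = 4.1e-13 * 22875 = 9.37875e-09 cm^2
Step 2: sqrt(D*t) = 9.68439e-05 cm
Step 3: x = 2 * 9.68439e-05 cm = 1.936878e-04 cm
Step 4: Convert to um (1 cm = 1e4 um): x = 1.937 um


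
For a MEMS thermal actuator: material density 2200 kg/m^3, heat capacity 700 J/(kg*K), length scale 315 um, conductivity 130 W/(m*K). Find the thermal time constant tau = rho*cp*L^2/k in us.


Step 1: Convert L to m: L = 315e-6 m
Step 2: L^2 = (315e-6)^2 = 9.9225e-08 m^2
Step 3: tau = 2200 * 700 * 9.9225e-08 / 130 = 1.17543462e-03 s
Step 4: Convert to microseconds (multiply by 1e6).
tau = 1175.435 us


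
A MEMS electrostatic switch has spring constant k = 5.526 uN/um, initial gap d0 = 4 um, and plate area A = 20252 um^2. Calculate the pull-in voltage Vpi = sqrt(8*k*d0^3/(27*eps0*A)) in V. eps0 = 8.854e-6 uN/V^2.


Step 1: Compute numerator: 8 * k * d0^3 = 8 * 5.526 * 4^3 = 2829.312
Step 2: Compute denominator: 27 * eps0 * A = 27 * 8.854e-6 * 20252 = 4.841403
Step 3: Vpi = sqrt(2829.312 / 4.841403)
Vpi = 24.17 V


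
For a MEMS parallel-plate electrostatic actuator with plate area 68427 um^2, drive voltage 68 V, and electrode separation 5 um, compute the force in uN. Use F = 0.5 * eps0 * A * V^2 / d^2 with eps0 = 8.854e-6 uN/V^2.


Step 1: Identify parameters.
eps0 = 8.854e-6 uN/V^2, A = 68427 um^2, V = 68 V, d = 5 um
Step 2: Compute V^2 = 68^2 = 4624
Step 3: Compute d^2 = 5^2 = 25
Step 4: F = 0.5 * 8.854e-6 * 68427 * 4624 / 25
F = 56.029 uN


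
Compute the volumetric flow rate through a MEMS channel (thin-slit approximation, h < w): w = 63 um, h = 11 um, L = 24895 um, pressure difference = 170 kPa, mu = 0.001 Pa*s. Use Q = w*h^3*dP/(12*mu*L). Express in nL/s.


Step 1: Convert all dimensions to SI (meters).
w = 63e-6 m, h = 11e-6 m, L = 24895e-6 m, dP = 170e3 Pa
Step 2: Q = w * h^3 * dP / (12 * mu * L)
Q = 63e-6 * (11e-6)^3 * 170e3 / (12 * 0.001 * 24895e-6) = 4.771711e-11 m^3/s
Step 3: Convert Q from m^3/s to nL/s (1 m^3 = 1e12 nL, so multiply by 1e12).
Q = 47.717 nL/s


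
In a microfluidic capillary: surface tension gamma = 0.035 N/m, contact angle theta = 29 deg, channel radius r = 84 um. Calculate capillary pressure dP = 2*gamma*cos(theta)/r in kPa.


Step 1: cos(29 deg) = 0.8746
Step 2: Convert r to m: r = 84e-6 m
Step 3: dP = 2 * 0.035 * 0.8746 / 84e-6 = 728.8 Pa
Step 4: Convert Pa to kPa (divide by 1000).
dP = 0.73 kPa


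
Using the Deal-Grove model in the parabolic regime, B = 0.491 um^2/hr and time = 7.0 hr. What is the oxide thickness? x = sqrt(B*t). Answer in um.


Step 1: Compute B*t = 0.491 * 7.0 = 3.437
Step 2: x = sqrt(3.437)
x = 1.854 um


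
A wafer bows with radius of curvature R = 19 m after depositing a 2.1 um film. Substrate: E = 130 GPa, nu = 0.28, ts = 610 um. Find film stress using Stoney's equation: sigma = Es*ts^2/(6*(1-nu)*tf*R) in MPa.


Step 1: Compute numerator: Es * ts^2 = 130 * 610^2 = 48373000 (GPa*um^2)
Step 2: Compute denominator (R in um): 6*(1-nu)*tf*R = 6*0.72*2.1*19e6 = 172368000.0 (um^2)
Step 3: sigma (GPa) = 48373000 / 172368000.0 = 2.80638e-01 GPa
Step 4: Convert to MPa (x1000): sigma = 280.6 MPa


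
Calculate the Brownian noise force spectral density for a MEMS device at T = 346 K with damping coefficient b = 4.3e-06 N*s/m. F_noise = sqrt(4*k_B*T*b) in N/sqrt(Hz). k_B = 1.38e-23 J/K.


Step 1: Compute 4 * k_B * T * b
= 4 * 1.38e-23 * 346 * 4.3e-06
= 8.2127e-26 N^2/Hz
Step 2: F_noise = sqrt(8.2127e-26)
F_noise = 2.87e-13 N/sqrt(Hz)


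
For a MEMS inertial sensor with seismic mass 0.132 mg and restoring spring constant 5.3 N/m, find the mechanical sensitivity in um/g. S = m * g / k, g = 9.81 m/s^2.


Step 1: Convert mass: m = 0.132 mg = 1.32e-07 kg
Step 2: S = m * g / k = 1.32e-07 * 9.81 / 5.3
Step 3: S = 2.44e-07 m/g
Step 4: Convert to um/g: S = 0.244 um/g


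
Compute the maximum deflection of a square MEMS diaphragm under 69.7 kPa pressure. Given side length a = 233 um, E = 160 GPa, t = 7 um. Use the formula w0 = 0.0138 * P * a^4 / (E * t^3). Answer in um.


Step 1: Convert pressure to compatible units (E is in GPa, so P in GPa).
P = 69.7 kPa = 69.7e-6 GPa
Step 2: Compute numerator: 0.0138 * P * a^4.
a^4 = 233^4 = 2947295521
numerator = 0.0138 * 69.7e-6 * 2947295521 = 2.8349e+03
Step 3: Compute denominator: E * t^3 = 160 * 7^3 = 54880
Step 4: w0 = numerator / denominator = 2.8349e+03 / 54880 = 0.0517 um


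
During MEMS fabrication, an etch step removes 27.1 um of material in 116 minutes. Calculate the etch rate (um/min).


Step 1: Etch rate = depth / time
Step 2: rate = 27.1 / 116
rate = 0.234 um/min


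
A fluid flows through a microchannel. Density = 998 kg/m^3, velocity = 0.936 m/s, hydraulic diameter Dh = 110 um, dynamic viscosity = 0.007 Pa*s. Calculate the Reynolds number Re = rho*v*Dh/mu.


Step 1: Convert Dh to meters: Dh = 110e-6 m
Step 2: Re = rho * v * Dh / mu
Re = 998 * 0.936 * 110e-6 / 0.007
Re = 14.679


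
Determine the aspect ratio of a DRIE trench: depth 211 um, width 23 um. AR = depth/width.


Step 1: AR = depth / width
Step 2: AR = 211 / 23
AR = 9.2


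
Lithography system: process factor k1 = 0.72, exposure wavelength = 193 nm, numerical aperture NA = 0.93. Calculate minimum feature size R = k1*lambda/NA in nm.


Step 1: Identify values: k1 = 0.72, lambda = 193 nm, NA = 0.93
Step 2: R = k1 * lambda / NA
R = 0.72 * 193 / 0.93
R = 149.4 nm


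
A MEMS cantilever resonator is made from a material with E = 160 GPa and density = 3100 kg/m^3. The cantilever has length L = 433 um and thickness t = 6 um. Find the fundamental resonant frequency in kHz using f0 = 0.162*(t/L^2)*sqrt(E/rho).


Step 1: Convert units to SI.
t_SI = 6e-6 m, L_SI = 433e-6 m
Step 2: Calculate sqrt(E/rho).
sqrt(160e9 / 3100) = 7184.21 m/s
Step 3: Compute f0.
f0 = 0.162 * 6e-6 / (433e-6)^2 * 7184.21 = 37245.1 Hz = 37.25 kHz


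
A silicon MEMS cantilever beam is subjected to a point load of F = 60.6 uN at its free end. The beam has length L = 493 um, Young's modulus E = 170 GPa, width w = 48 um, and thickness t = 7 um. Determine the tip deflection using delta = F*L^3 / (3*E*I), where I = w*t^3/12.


Step 1: Calculate the second moment of area.
I = w * t^3 / 12 = 48 * 7^3 / 12 = 1372.0 um^4
Step 2: Convert E to consistent units (1 GPa = 1000 uN/um^2).
E = 170 GPa = 170000 uN/um^2
Step 3: Calculate tip deflection.
delta = F * L^3 / (3 * E * I)
delta = 60.6 * 493^3 / (3 * 170000 * 1372.0)
delta = 10.3774 um


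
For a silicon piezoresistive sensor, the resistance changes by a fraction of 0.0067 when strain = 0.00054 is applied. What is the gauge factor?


Step 1: Identify values.
dR/R = 0.0067, strain = 0.00054
Step 2: GF = (dR/R) / strain = 0.0067 / 0.00054
GF = 12.4


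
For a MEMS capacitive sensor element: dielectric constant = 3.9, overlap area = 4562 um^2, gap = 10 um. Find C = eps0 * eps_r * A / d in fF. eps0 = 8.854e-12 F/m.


Step 1: Convert area to m^2: A = 4562e-12 m^2
Step 2: Convert gap to m: d = 10e-6 m
Step 3: C = eps0 * eps_r * A / d
C = 8.854e-12 * 3.9 * 4562e-12 / 10e-6
Step 4: Convert to fF (multiply by 1e15).
C = 15.75 fF


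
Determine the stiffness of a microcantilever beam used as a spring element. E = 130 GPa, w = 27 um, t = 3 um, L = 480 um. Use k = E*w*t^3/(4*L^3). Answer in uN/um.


Step 1: Convert E to consistent units (1 GPa = 1000 uN/um^2).
E = 130 GPa = 130000 uN/um^2
Step 2: Compute t^3 = 3^3 = 27
Step 3: Compute L^3 = 480^3 = 110592000
Step 4: k = 130000 * 27 * 27 / (4 * 110592000)
k = 0.2142 uN/um


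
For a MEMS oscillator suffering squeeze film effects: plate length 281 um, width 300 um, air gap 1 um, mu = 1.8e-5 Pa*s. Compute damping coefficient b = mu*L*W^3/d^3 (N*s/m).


Step 1: Convert to SI.
L = 281e-6 m, W = 300e-6 m, d = 1e-6 m
Step 2: W^3 = (300e-6)^3 = 2.70e-11 m^3
Step 3: d^3 = (1e-6)^3 = 1.00e-18 m^3
Step 4: b = 1.8e-5 * 281e-6 * 2.70e-11 / 1.00e-18
b = 1.37e-01 N*s/m


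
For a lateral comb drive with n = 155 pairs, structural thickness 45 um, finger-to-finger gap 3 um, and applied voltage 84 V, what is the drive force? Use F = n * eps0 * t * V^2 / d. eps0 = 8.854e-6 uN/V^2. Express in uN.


Step 1: Parameters: n=155, eps0=8.854e-6 uN/V^2, t=45 um, V=84 V, d=3 um
Step 2: V^2 = 7056
Step 3: F = 155 * 8.854e-6 * 45 * 7056 / 3
F = 145.252 uN


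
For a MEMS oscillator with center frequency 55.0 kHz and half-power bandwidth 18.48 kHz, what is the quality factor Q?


Step 1: Q = f0 / bandwidth
Step 2: Q = 55.0 / 18.48
Q = 3.0


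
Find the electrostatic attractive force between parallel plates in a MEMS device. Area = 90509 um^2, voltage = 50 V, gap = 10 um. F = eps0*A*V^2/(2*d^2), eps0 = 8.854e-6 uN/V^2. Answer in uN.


Step 1: Identify parameters.
eps0 = 8.854e-6 uN/V^2, A = 90509 um^2, V = 50 V, d = 10 um
Step 2: Compute V^2 = 50^2 = 2500
Step 3: Compute d^2 = 10^2 = 100
Step 4: F = 0.5 * 8.854e-6 * 90509 * 2500 / 100
F = 10.017 uN


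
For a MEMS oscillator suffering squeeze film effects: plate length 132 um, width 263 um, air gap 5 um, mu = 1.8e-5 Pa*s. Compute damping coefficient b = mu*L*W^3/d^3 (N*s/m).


Step 1: Convert to SI.
L = 132e-6 m, W = 263e-6 m, d = 5e-6 m
Step 2: W^3 = (263e-6)^3 = 1.82e-11 m^3
Step 3: d^3 = (5e-6)^3 = 1.25e-16 m^3
Step 4: b = 1.8e-5 * 132e-6 * 1.82e-11 / 1.25e-16
b = 3.46e-04 N*s/m


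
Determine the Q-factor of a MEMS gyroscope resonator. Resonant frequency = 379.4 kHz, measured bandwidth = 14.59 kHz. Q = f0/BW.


Step 1: Q = f0 / bandwidth
Step 2: Q = 379.4 / 14.59
Q = 26.0


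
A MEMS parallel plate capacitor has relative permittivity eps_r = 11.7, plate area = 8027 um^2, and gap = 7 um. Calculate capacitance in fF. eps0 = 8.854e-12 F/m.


Step 1: Convert area to m^2: A = 8027e-12 m^2
Step 2: Convert gap to m: d = 7e-6 m
Step 3: C = eps0 * eps_r * A / d
C = 8.854e-12 * 11.7 * 8027e-12 / 7e-6
Step 4: Convert to fF (multiply by 1e15).
C = 118.79 fF


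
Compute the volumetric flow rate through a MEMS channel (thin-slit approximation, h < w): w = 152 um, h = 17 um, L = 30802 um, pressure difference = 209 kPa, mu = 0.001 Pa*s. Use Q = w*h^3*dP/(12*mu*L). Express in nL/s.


Step 1: Convert all dimensions to SI (meters).
w = 152e-6 m, h = 17e-6 m, L = 30802e-6 m, dP = 209e3 Pa
Step 2: Q = w * h^3 * dP / (12 * mu * L)
Q = 152e-6 * (17e-6)^3 * 209e3 / (12 * 0.001 * 30802e-6) = 4.2225663e-10 m^3/s
Step 3: Convert Q from m^3/s to nL/s (1 m^3 = 1e12 nL, so multiply by 1e12).
Q = 422.257 nL/s


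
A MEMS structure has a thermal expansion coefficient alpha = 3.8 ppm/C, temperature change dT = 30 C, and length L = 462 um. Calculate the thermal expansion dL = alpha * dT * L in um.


Step 1: Convert CTE: alpha = 3.8 ppm/C = 3.8e-6 /C
Step 2: dL = 3.8e-6 * 30 * 462
dL = 0.0527 um


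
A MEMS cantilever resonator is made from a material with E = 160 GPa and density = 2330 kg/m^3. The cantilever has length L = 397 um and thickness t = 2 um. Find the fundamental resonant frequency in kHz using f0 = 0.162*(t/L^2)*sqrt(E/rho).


Step 1: Convert units to SI.
t_SI = 2e-6 m, L_SI = 397e-6 m
Step 2: Calculate sqrt(E/rho).
sqrt(160e9 / 2330) = 8286.71 m/s
Step 3: Compute f0.
f0 = 0.162 * 2e-6 / (397e-6)^2 * 8286.71 = 17035.2 Hz = 17.04 kHz


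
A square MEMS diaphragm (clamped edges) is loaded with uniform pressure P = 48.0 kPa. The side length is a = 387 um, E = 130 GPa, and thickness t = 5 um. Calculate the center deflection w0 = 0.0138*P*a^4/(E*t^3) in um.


Step 1: Convert pressure to compatible units (E is in GPa, so P in GPa).
P = 48.0 kPa = 48.0e-6 GPa
Step 2: Compute numerator: 0.0138 * P * a^4.
a^4 = 387^4 = 22430753361
numerator = 0.0138 * 48.0e-6 * 22430753361 = 1.48581e+04
Step 3: Compute denominator: E * t^3 = 130 * 5^3 = 16250
Step 4: w0 = numerator / denominator = 1.48581e+04 / 16250 = 0.9143 um


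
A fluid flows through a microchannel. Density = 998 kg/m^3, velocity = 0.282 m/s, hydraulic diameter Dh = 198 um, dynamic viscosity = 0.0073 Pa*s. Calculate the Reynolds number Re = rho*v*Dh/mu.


Step 1: Convert Dh to meters: Dh = 198e-6 m
Step 2: Re = rho * v * Dh / mu
Re = 998 * 0.282 * 198e-6 / 0.0073
Re = 7.633


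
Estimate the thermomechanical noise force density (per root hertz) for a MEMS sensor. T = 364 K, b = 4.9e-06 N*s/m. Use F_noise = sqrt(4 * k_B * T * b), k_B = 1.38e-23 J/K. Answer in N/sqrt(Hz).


Step 1: Compute 4 * k_B * T * b
= 4 * 1.38e-23 * 364 * 4.9e-06
= 9.8455e-26 N^2/Hz
Step 2: F_noise = sqrt(9.8455e-26)
F_noise = 3.14e-13 N/sqrt(Hz)


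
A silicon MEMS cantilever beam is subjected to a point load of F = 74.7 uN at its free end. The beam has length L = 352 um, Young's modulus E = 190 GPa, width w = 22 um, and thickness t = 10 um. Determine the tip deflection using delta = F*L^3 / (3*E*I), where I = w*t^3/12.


Step 1: Calculate the second moment of area.
I = w * t^3 / 12 = 22 * 10^3 / 12 = 1833.3333 um^4
Step 2: Convert E to consistent units (1 GPa = 1000 uN/um^2).
E = 190 GPa = 190000 uN/um^2
Step 3: Calculate tip deflection.
delta = F * L^3 / (3 * E * I)
delta = 74.7 * 352^3 / (3 * 190000 * 1833.3333)
delta = 3.1177 um


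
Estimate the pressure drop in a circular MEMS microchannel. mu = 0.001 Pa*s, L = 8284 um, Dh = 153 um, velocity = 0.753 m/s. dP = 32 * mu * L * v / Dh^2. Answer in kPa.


Step 1: Convert to SI: L = 8284e-6 m, Dh = 153e-6 m
Step 2: dP = 32 * 0.001 * 8284e-6 * 0.753 / (153e-6)^2
Step 3: dP = 8527.12 Pa
Step 4: Convert to kPa: dP = 8.53 kPa


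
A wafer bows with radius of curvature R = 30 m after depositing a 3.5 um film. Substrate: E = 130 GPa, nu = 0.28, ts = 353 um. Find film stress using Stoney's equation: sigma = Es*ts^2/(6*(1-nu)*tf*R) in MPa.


Step 1: Compute numerator: Es * ts^2 = 130 * 353^2 = 16199170 (GPa*um^2)
Step 2: Compute denominator (R in um): 6*(1-nu)*tf*R = 6*0.72*3.5*30e6 = 453600000.0 (um^2)
Step 3: sigma (GPa) = 16199170 / 453600000.0 = 3.5712e-02 GPa
Step 4: Convert to MPa (x1000): sigma = 35.7 MPa


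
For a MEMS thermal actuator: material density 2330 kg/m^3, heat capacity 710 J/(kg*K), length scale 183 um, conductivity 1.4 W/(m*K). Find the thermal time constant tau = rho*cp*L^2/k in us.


Step 1: Convert L to m: L = 183e-6 m
Step 2: L^2 = (183e-6)^2 = 3.3489e-08 m^2
Step 3: tau = 2330 * 710 * 3.3489e-08 / 1.4 = 3.957203764e-02 s
Step 4: Convert to microseconds (multiply by 1e6).
tau = 39572.038 us


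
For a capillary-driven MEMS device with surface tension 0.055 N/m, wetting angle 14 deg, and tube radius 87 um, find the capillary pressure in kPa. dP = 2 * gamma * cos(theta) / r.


Step 1: cos(14 deg) = 0.9703
Step 2: Convert r to m: r = 87e-6 m
Step 3: dP = 2 * 0.055 * 0.9703 / 87e-6 = 1226.8 Pa
Step 4: Convert Pa to kPa (divide by 1000).
dP = 1.23 kPa


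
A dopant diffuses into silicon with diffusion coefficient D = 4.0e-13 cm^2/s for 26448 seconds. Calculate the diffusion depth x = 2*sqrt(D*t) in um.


Step 1: Compute D*t = 4.0e-13 * 26448 = 1.05792e-08 cm^2
Step 2: sqrt(D*t) = 1.02855e-04 cm
Step 3: x = 2 * 1.02855e-04 cm = 2.0571e-04 cm
Step 4: Convert to um (1 cm = 1e4 um): x = 2.057 um


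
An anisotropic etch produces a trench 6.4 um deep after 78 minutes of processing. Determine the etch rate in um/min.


Step 1: Etch rate = depth / time
Step 2: rate = 6.4 / 78
rate = 0.082 um/min


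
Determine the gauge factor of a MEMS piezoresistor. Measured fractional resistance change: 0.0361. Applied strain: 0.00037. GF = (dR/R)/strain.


Step 1: Identify values.
dR/R = 0.0361, strain = 0.00037
Step 2: GF = (dR/R) / strain = 0.0361 / 0.00037
GF = 97.6


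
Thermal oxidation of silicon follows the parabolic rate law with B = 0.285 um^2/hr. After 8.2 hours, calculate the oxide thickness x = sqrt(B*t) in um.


Step 1: Compute B*t = 0.285 * 8.2 = 2.337
Step 2: x = sqrt(2.337)
x = 1.529 um


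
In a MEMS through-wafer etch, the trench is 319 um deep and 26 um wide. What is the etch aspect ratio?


Step 1: AR = depth / width
Step 2: AR = 319 / 26
AR = 12.3


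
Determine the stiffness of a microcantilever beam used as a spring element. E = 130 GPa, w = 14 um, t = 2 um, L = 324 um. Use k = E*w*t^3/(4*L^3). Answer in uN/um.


Step 1: Convert E to consistent units (1 GPa = 1000 uN/um^2).
E = 130 GPa = 130000 uN/um^2
Step 2: Compute t^3 = 2^3 = 8
Step 3: Compute L^3 = 324^3 = 34012224
Step 4: k = 130000 * 14 * 8 / (4 * 34012224)
k = 0.107 uN/um


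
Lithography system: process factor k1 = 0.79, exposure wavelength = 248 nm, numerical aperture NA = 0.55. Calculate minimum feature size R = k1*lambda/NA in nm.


Step 1: Identify values: k1 = 0.79, lambda = 248 nm, NA = 0.55
Step 2: R = k1 * lambda / NA
R = 0.79 * 248 / 0.55
R = 356.2 nm


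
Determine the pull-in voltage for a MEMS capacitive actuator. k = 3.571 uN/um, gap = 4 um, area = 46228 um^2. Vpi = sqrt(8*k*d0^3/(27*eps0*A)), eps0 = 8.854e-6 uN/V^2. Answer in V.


Step 1: Compute numerator: 8 * k * d0^3 = 8 * 3.571 * 4^3 = 1828.352
Step 2: Compute denominator: 27 * eps0 * A = 27 * 8.854e-6 * 46228 = 11.051173
Step 3: Vpi = sqrt(1828.352 / 11.051173)
Vpi = 12.86 V


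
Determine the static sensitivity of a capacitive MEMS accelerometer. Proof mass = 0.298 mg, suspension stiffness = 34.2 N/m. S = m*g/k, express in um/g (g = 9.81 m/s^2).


Step 1: Convert mass: m = 0.298 mg = 2.98e-07 kg
Step 2: S = m * g / k = 2.98e-07 * 9.81 / 34.2
Step 3: S = 8.55e-08 m/g
Step 4: Convert to um/g: S = 0.085 um/g


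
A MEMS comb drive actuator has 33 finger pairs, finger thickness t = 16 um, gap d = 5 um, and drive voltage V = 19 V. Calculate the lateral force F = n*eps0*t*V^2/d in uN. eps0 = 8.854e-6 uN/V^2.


Step 1: Parameters: n=33, eps0=8.854e-6 uN/V^2, t=16 um, V=19 V, d=5 um
Step 2: V^2 = 361
Step 3: F = 33 * 8.854e-6 * 16 * 361 / 5
F = 0.338 uN


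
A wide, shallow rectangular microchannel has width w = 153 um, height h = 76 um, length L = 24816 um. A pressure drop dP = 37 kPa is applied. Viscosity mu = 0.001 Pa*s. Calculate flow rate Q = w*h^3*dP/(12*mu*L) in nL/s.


Step 1: Convert all dimensions to SI (meters).
w = 153e-6 m, h = 76e-6 m, L = 24816e-6 m, dP = 37e3 Pa
Step 2: Q = w * h^3 * dP / (12 * mu * L)
Q = 153e-6 * (76e-6)^3 * 37e3 / (12 * 0.001 * 24816e-6) = 8.34489555e-09 m^3/s
Step 3: Convert Q from m^3/s to nL/s (1 m^3 = 1e12 nL, so multiply by 1e12).
Q = 8344.896 nL/s


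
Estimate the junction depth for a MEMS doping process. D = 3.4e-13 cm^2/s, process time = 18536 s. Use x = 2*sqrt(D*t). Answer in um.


Step 1: Compute D*t = 3.4e-13 * 18536 = 6.30224e-09 cm^2
Step 2: sqrt(D*t) = 7.93866e-05 cm
Step 3: x = 2 * 7.93866e-05 cm = 1.587732e-04 cm
Step 4: Convert to um (1 cm = 1e4 um): x = 1.588 um


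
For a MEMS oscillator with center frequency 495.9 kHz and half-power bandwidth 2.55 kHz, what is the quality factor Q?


Step 1: Q = f0 / bandwidth
Step 2: Q = 495.9 / 2.55
Q = 194.5


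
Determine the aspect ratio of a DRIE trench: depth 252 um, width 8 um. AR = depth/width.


Step 1: AR = depth / width
Step 2: AR = 252 / 8
AR = 31.5


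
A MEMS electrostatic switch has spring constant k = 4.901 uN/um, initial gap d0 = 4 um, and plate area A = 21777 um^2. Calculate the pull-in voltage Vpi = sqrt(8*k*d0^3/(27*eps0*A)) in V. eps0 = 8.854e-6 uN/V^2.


Step 1: Compute numerator: 8 * k * d0^3 = 8 * 4.901 * 4^3 = 2509.312
Step 2: Compute denominator: 27 * eps0 * A = 27 * 8.854e-6 * 21777 = 5.205966
Step 3: Vpi = sqrt(2509.312 / 5.205966)
Vpi = 21.95 V


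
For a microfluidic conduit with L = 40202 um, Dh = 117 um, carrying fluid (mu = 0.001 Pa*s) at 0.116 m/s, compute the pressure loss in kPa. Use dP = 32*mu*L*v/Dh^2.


Step 1: Convert to SI: L = 40202e-6 m, Dh = 117e-6 m
Step 2: dP = 32 * 0.001 * 40202e-6 * 0.116 / (117e-6)^2
Step 3: dP = 10901.44 Pa
Step 4: Convert to kPa: dP = 10.9 kPa


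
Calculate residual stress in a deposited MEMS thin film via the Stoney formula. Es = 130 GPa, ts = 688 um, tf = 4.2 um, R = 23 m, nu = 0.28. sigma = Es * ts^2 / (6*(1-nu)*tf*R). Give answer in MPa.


Step 1: Compute numerator: Es * ts^2 = 130 * 688^2 = 61534720 (GPa*um^2)
Step 2: Compute denominator (R in um): 6*(1-nu)*tf*R = 6*0.72*4.2*23e6 = 417312000.0 (um^2)
Step 3: sigma (GPa) = 61534720 / 417312000.0 = 1.47455e-01 GPa
Step 4: Convert to MPa (x1000): sigma = 147.5 MPa


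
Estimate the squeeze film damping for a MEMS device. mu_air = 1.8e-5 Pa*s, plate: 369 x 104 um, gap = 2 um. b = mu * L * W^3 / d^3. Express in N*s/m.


Step 1: Convert to SI.
L = 369e-6 m, W = 104e-6 m, d = 2e-6 m
Step 2: W^3 = (104e-6)^3 = 1.12e-12 m^3
Step 3: d^3 = (2e-6)^3 = 8.00e-18 m^3
Step 4: b = 1.8e-5 * 369e-6 * 1.12e-12 / 8.00e-18
b = 9.34e-04 N*s/m


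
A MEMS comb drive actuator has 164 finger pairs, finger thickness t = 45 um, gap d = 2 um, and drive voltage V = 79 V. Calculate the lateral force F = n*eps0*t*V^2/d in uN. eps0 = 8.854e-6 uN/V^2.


Step 1: Parameters: n=164, eps0=8.854e-6 uN/V^2, t=45 um, V=79 V, d=2 um
Step 2: V^2 = 6241
Step 3: F = 164 * 8.854e-6 * 45 * 6241 / 2
F = 203.901 uN


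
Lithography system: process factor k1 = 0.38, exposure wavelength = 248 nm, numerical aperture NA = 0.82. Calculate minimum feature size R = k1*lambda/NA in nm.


Step 1: Identify values: k1 = 0.38, lambda = 248 nm, NA = 0.82
Step 2: R = k1 * lambda / NA
R = 0.38 * 248 / 0.82
R = 114.9 nm


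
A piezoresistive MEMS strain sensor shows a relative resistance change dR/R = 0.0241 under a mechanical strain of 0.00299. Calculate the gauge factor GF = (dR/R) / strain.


Step 1: Identify values.
dR/R = 0.0241, strain = 0.00299
Step 2: GF = (dR/R) / strain = 0.0241 / 0.00299
GF = 8.1


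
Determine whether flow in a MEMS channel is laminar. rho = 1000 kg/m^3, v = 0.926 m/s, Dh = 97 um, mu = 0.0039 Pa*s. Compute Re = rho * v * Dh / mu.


Step 1: Convert Dh to meters: Dh = 97e-6 m
Step 2: Re = rho * v * Dh / mu
Re = 1000 * 0.926 * 97e-6 / 0.0039
Re = 23.031
Since Re = 23.031 is below ~2300, the flow is laminar.


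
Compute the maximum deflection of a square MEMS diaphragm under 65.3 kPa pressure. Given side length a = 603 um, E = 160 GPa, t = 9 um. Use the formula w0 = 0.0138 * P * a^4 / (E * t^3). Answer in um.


Step 1: Convert pressure to compatible units (E is in GPa, so P in GPa).
P = 65.3 kPa = 65.3e-6 GPa
Step 2: Compute numerator: 0.0138 * P * a^4.
a^4 = 603^4 = 132211504881
numerator = 0.0138 * 65.3e-6 * 132211504881 = 1.191411e+05
Step 3: Compute denominator: E * t^3 = 160 * 9^3 = 116640
Step 4: w0 = numerator / denominator = 1.191411e+05 / 116640 = 1.0214 um


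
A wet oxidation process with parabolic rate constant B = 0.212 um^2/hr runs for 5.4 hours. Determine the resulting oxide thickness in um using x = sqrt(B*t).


Step 1: Compute B*t = 0.212 * 5.4 = 1.1448
Step 2: x = sqrt(1.1448)
x = 1.07 um


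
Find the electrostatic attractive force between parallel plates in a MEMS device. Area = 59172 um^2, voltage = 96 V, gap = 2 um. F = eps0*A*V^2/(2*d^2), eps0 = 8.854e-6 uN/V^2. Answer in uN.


Step 1: Identify parameters.
eps0 = 8.854e-6 uN/V^2, A = 59172 um^2, V = 96 V, d = 2 um
Step 2: Compute V^2 = 96^2 = 9216
Step 3: Compute d^2 = 2^2 = 4
Step 4: F = 0.5 * 8.854e-6 * 59172 * 9216 / 4
F = 603.543 uN


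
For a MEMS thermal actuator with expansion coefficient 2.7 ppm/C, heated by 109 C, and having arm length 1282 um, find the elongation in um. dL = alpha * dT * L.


Step 1: Convert CTE: alpha = 2.7 ppm/C = 2.7e-6 /C
Step 2: dL = 2.7e-6 * 109 * 1282
dL = 0.3773 um


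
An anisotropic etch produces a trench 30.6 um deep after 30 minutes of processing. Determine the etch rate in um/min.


Step 1: Etch rate = depth / time
Step 2: rate = 30.6 / 30
rate = 1.02 um/min


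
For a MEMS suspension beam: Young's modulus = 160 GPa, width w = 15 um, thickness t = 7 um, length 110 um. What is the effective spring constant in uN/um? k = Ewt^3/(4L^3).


Step 1: Convert E to consistent units (1 GPa = 1000 uN/um^2).
E = 160 GPa = 160000 uN/um^2
Step 2: Compute t^3 = 7^3 = 343
Step 3: Compute L^3 = 110^3 = 1331000
Step 4: k = 160000 * 15 * 343 / (4 * 1331000)
k = 154.6206 uN/um


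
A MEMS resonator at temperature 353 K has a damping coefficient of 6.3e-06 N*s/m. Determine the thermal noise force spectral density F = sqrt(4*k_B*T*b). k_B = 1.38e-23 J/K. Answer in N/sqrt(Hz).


Step 1: Compute 4 * k_B * T * b
= 4 * 1.38e-23 * 353 * 6.3e-06
= 1.2276e-25 N^2/Hz
Step 2: F_noise = sqrt(1.2276e-25)
F_noise = 3.50e-13 N/sqrt(Hz)


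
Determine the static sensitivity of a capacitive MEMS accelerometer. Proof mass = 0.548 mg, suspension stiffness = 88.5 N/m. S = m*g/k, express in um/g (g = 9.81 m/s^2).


Step 1: Convert mass: m = 0.548 mg = 5.48e-07 kg
Step 2: S = m * g / k = 5.48e-07 * 9.81 / 88.5
Step 3: S = 6.07e-08 m/g
Step 4: Convert to um/g: S = 0.061 um/g


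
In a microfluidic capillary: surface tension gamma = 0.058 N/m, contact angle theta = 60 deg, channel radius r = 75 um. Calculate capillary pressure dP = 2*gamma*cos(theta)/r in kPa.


Step 1: cos(60 deg) = 0.5
Step 2: Convert r to m: r = 75e-6 m
Step 3: dP = 2 * 0.058 * 0.5 / 75e-6 = 773.3 Pa
Step 4: Convert Pa to kPa (divide by 1000).
dP = 0.77 kPa


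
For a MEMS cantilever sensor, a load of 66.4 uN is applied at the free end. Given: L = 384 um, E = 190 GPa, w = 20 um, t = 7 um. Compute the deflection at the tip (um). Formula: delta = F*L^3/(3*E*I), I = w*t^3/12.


Step 1: Calculate the second moment of area.
I = w * t^3 / 12 = 20 * 7^3 / 12 = 571.6667 um^4
Step 2: Convert E to consistent units (1 GPa = 1000 uN/um^2).
E = 190 GPa = 190000 uN/um^2
Step 3: Calculate tip deflection.
delta = F * L^3 / (3 * E * I)
delta = 66.4 * 384^3 / (3 * 190000 * 571.6667)
delta = 11.5384 um


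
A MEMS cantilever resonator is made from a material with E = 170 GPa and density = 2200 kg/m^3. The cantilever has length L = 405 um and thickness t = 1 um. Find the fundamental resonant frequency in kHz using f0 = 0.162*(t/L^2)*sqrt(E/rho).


Step 1: Convert units to SI.
t_SI = 1e-6 m, L_SI = 405e-6 m
Step 2: Calculate sqrt(E/rho).
sqrt(170e9 / 2200) = 8790.49 m/s
Step 3: Compute f0.
f0 = 0.162 * 1e-6 / (405e-6)^2 * 8790.49 = 8682.0 Hz = 8.68 kHz


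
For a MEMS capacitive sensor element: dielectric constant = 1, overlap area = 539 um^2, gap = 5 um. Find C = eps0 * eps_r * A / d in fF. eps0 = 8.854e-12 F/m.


Step 1: Convert area to m^2: A = 539e-12 m^2
Step 2: Convert gap to m: d = 5e-6 m
Step 3: C = eps0 * eps_r * A / d
C = 8.854e-12 * 1 * 539e-12 / 5e-6
Step 4: Convert to fF (multiply by 1e15).
C = 0.95 fF


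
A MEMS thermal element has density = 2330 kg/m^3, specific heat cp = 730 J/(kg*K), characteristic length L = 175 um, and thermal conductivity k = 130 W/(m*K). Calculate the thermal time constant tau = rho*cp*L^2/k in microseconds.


Step 1: Convert L to m: L = 175e-6 m
Step 2: L^2 = (175e-6)^2 = 3.0625e-08 m^2
Step 3: tau = 2330 * 730 * 3.0625e-08 / 130 = 4.0069279e-04 s
Step 4: Convert to microseconds (multiply by 1e6).
tau = 400.693 us


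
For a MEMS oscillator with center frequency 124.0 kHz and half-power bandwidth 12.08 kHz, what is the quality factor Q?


Step 1: Q = f0 / bandwidth
Step 2: Q = 124.0 / 12.08
Q = 10.3


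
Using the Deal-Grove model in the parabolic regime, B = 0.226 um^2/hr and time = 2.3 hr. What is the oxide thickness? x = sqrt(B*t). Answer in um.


Step 1: Compute B*t = 0.226 * 2.3 = 0.5198
Step 2: x = sqrt(0.5198)
x = 0.721 um


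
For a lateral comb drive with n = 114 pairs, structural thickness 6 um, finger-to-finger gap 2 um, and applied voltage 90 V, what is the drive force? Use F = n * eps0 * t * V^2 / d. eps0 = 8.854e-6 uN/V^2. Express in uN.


Step 1: Parameters: n=114, eps0=8.854e-6 uN/V^2, t=6 um, V=90 V, d=2 um
Step 2: V^2 = 8100
Step 3: F = 114 * 8.854e-6 * 6 * 8100 / 2
F = 24.527 uN


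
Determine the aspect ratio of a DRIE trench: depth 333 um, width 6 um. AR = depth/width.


Step 1: AR = depth / width
Step 2: AR = 333 / 6
AR = 55.5


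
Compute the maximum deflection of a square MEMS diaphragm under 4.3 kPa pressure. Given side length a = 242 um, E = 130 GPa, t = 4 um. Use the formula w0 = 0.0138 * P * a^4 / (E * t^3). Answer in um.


Step 1: Convert pressure to compatible units (E is in GPa, so P in GPa).
P = 4.3 kPa = 4.3e-6 GPa
Step 2: Compute numerator: 0.0138 * P * a^4.
a^4 = 242^4 = 3429742096
numerator = 0.0138 * 4.3e-6 * 3429742096 = 2.0352e+02
Step 3: Compute denominator: E * t^3 = 130 * 4^3 = 8320
Step 4: w0 = numerator / denominator = 2.0352e+02 / 8320 = 0.0245 um


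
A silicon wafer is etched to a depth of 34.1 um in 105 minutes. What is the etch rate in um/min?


Step 1: Etch rate = depth / time
Step 2: rate = 34.1 / 105
rate = 0.325 um/min


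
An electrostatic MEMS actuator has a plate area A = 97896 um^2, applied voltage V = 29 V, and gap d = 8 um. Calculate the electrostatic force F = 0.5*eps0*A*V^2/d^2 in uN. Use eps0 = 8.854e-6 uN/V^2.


Step 1: Identify parameters.
eps0 = 8.854e-6 uN/V^2, A = 97896 um^2, V = 29 V, d = 8 um
Step 2: Compute V^2 = 29^2 = 841
Step 3: Compute d^2 = 8^2 = 64
Step 4: F = 0.5 * 8.854e-6 * 97896 * 841 / 64
F = 5.695 uN


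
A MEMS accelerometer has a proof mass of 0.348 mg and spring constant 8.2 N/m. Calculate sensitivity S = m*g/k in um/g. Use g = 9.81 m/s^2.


Step 1: Convert mass: m = 0.348 mg = 3.48e-07 kg
Step 2: S = m * g / k = 3.48e-07 * 9.81 / 8.2
Step 3: S = 4.16e-07 m/g
Step 4: Convert to um/g: S = 0.416 um/g


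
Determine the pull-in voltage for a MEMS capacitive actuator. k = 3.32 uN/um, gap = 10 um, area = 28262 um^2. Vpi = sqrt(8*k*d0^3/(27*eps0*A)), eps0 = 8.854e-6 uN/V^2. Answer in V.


Step 1: Compute numerator: 8 * k * d0^3 = 8 * 3.32 * 10^3 = 26560.0
Step 2: Compute denominator: 27 * eps0 * A = 27 * 8.854e-6 * 28262 = 6.756257
Step 3: Vpi = sqrt(26560.0 / 6.756257)
Vpi = 62.7 V


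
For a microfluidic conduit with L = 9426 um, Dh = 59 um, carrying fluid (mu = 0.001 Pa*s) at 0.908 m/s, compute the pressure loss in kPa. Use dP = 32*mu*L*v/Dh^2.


Step 1: Convert to SI: L = 9426e-6 m, Dh = 59e-6 m
Step 2: dP = 32 * 0.001 * 9426e-6 * 0.908 / (59e-6)^2
Step 3: dP = 78679.07 Pa
Step 4: Convert to kPa: dP = 78.68 kPa


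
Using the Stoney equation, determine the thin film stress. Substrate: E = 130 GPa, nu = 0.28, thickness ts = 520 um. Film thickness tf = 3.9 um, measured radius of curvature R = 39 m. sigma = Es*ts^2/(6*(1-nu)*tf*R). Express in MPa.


Step 1: Compute numerator: Es * ts^2 = 130 * 520^2 = 35152000 (GPa*um^2)
Step 2: Compute denominator (R in um): 6*(1-nu)*tf*R = 6*0.72*3.9*39e6 = 657072000.0 (um^2)
Step 3: sigma (GPa) = 35152000 / 657072000.0 = 5.3498e-02 GPa
Step 4: Convert to MPa (x1000): sigma = 53.5 MPa


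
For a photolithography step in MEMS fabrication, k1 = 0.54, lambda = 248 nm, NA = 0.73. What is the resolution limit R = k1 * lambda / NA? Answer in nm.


Step 1: Identify values: k1 = 0.54, lambda = 248 nm, NA = 0.73
Step 2: R = k1 * lambda / NA
R = 0.54 * 248 / 0.73
R = 183.5 nm
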